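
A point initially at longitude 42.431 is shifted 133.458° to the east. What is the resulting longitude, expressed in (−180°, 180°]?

+175.889°

Start at +42.431°; shift +133.458° → +175.889°.
+175.889° already lies in (−180°, 180°].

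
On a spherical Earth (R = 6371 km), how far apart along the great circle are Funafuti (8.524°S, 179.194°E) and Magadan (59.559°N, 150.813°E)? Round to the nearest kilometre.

Δλ = 150.813 − 179.194 = -28.381°.
Δφ = 59.559 − -8.524 = 68.083°.
a = sin²(Δφ/2) + cos φ₁ · cos φ₂ · sin²(Δλ/2) = 0.343480.
c = 2·atan2(√a, √(1−a)) = 1.25240 rad → d = 6371·c ≈ 7979.07 km.

7979 km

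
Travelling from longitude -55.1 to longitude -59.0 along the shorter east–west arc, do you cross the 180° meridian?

No

Signed shortest Δλ = ((-59.0 − -55.1 + 180) mod 360) − 180 = -3.9°.
Going west by 3.9° from -55.1° reaches -59.0° without touching 180°.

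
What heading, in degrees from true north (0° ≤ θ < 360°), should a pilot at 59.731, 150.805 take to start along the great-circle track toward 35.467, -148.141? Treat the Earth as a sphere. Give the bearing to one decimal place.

93.9°

Δλ = -148.141 − 150.805 = -298.946°; wrapped into (−180°, 180°]: 61.054°.
θ = atan2( sin Δλ · cos φ₂ , cos φ₁ · sin φ₂ − sin φ₁ · cos φ₂ · cos Δλ )
  = atan2(0.71271, -0.04797) = 93.851° → normalised to [0°, 360°): 93.851°.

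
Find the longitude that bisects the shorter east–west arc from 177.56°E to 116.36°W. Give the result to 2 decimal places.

149.40°W

Signed shortest Δλ from +177.56° to -116.36° is +66.08°.
Midpoint longitude = +177.56° + (+66.08°)/2 = +177.56° + 33.04° = +210.60°.
Normalise into (−180°, 180°]: -149.40°.
(The naïve average (+177.56 + -116.36)/2 = 30.6° is on the wrong side of the globe.)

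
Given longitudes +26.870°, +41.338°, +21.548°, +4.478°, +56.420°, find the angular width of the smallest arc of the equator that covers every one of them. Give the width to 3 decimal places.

Sort the longitudes: +4.478°, +21.548°, +26.870°, +41.338°, +56.420°.
Eastward gaps between consecutive values (wrapping around): 17.070°, 5.322°, 14.468°, 15.082°, 308.058°.
Largest gap = 308.058° ⇒ minimal covering band is its complement: 360° − 308.058° = 51.942°.
Band runs from +4.478° eastward to +56.420°.

51.942°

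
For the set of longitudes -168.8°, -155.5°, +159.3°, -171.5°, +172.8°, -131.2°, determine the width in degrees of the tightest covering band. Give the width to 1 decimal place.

69.5°

Sort the longitudes: -171.5°, -168.8°, -155.5°, -131.2°, +159.3°, +172.8°.
Eastward gaps between consecutive values (wrapping around): 2.7°, 13.3°, 24.3°, 290.5°, 13.5°, 15.7°.
Largest gap = 290.5° ⇒ minimal covering band is its complement: 360° − 290.5° = 69.5°.
Band runs from +159.3° eastward to -131.2°, crossing the antimeridian.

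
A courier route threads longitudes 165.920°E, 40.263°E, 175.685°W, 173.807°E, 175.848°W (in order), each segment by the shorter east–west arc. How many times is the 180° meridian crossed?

Leg 1: +165.920° → +40.263°, shortest Δλ = -125.657° (west) — does not cross 180°.
Leg 2: +40.263° → -175.685°, shortest Δλ = 144.052° (east) — crosses 180°.
Leg 3: -175.685° → +173.807°, shortest Δλ = -10.508° (west) — crosses 180°.
Leg 4: +173.807° → -175.848°, shortest Δλ = 10.345° (east) — crosses 180°.
Total crossings: 3.

3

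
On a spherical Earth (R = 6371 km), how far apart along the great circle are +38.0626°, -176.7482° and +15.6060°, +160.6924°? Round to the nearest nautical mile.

1800 nmi

Δλ = 160.6924 − -176.7482 = 337.4406°; wrapped into (−180°, 180°]: -22.5594°.
Δφ = 15.6060 − 38.0626 = -22.4566°.
a = sin²(Δφ/2) + cos φ₁ · cos φ₂ · sin²(Δλ/2) = 0.066928.
c = 2·atan2(√a, √(1−a)) = 0.52336 rad → d = 6371·c ≈ 3334.33 km ≈ 1800.39 nmi.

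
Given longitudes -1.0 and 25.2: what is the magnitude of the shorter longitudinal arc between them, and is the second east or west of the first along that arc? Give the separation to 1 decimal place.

26.2° east

Raw difference: 25.2 − -1.0 = 26.2°.
Normalise into (−180°, 180°]: 26.2° stays 26.2°.
Positive ⇒ the second point lies to the east; separation 26.2°.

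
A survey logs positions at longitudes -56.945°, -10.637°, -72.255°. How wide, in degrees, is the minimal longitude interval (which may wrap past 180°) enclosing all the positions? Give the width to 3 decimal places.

61.618°

Sort the longitudes: -72.255°, -56.945°, -10.637°.
Eastward gaps between consecutive values (wrapping around): 15.310°, 46.308°, 298.382°.
Largest gap = 298.382° ⇒ minimal covering band is its complement: 360° − 298.382° = 61.618°.
Band runs from -72.255° eastward to -10.637°.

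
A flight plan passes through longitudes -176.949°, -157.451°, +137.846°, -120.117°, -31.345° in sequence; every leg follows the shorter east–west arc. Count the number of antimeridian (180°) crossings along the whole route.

2

Leg 1: -176.949° → -157.451°, shortest Δλ = 19.498° (east) — does not cross 180°.
Leg 2: -157.451° → +137.846°, shortest Δλ = -64.703° (west) — crosses 180°.
Leg 3: +137.846° → -120.117°, shortest Δλ = 102.037° (east) — crosses 180°.
Leg 4: -120.117° → -31.345°, shortest Δλ = 88.772° (east) — does not cross 180°.
Total crossings: 2.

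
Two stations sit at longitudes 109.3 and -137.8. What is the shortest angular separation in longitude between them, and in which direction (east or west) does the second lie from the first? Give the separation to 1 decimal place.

112.9° east

Raw difference: -137.8 − 109.3 = -247.1°.
Normalise into (−180°, 180°]: -247.1° + 360° = 112.9°.
Positive ⇒ the second point lies to the east; separation 112.9°.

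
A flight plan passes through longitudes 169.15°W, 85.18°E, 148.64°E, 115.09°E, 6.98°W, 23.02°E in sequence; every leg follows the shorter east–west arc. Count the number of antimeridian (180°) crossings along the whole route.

Leg 1: -169.15° → +85.18°, shortest Δλ = -105.67° (west) — crosses 180°.
Leg 2: +85.18° → +148.64°, shortest Δλ = 63.46° (east) — does not cross 180°.
Leg 3: +148.64° → +115.09°, shortest Δλ = -33.55° (west) — does not cross 180°.
Leg 4: +115.09° → -6.98°, shortest Δλ = -122.07° (west) — does not cross 180°.
Leg 5: -6.98° → +23.02°, shortest Δλ = 30.0° (east) — does not cross 180°.
Total crossings: 1.

1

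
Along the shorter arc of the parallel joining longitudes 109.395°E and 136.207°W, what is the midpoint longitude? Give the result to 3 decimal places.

166.594°E

Signed shortest Δλ from +109.395° to -136.207° is +114.398°.
Midpoint longitude = +109.395° + (+114.398°)/2 = +109.395° + 57.199° = +166.594°.
(The naïve average (+109.395 + -136.207)/2 = -13.406° is on the wrong side of the globe.)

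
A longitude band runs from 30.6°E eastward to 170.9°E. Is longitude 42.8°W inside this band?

No

Band width going east from +30.6° to +170.9°: ((170.9 − 30.6) mod 360) = 140.3°.
Offset of -42.8° east of the west edge: ((-42.8 − 30.6) mod 360) = 286.6°.
286.6° > 140.3° ⇒ outside.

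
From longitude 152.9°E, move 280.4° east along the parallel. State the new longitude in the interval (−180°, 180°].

Start at +152.9°; shift +280.4° → +433.3°.
+433.3° lies outside (−180°, 180°]; subtract 360° → +73.3°.

73.3°E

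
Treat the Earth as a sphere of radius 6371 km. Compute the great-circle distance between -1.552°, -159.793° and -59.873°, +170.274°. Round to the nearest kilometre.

Δλ = 170.274 − -159.793 = 330.067°; wrapped into (−180°, 180°]: -29.933°.
Δφ = -59.873 − -1.552 = -58.321°.
a = sin²(Δφ/2) + cos φ₁ · cos φ₂ · sin²(Δλ/2) = 0.270883.
c = 2·atan2(√a, √(1−a)) = 1.09479 rad → d = 6371·c ≈ 6974.91 km.

6975 km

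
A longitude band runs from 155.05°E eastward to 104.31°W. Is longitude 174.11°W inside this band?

Yes

Band width going east from +155.05° to -104.31°: ((-104.31 − 155.05) mod 360) = 100.64°.
Offset of -174.11° east of the west edge: ((-174.11 − 155.05) mod 360) = 30.84°.
30.84° ≤ 100.64° ⇒ inside.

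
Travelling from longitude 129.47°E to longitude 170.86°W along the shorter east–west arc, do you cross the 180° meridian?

Yes

Naïve |-170.86 − 129.47| = 300.33° > 180°, so the shorter arc goes the other way round — across 180°.
Signed shortest Δλ = ((-170.86 − 129.47 + 180) mod 360) − 180 = 59.67°.
Going east by 59.67° from +129.47° passes through 180° before reaching -170.86°.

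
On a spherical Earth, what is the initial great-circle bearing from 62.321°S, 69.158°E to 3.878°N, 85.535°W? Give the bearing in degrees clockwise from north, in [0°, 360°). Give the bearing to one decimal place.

Δλ = -85.535 − 69.158 = -154.693°.
θ = atan2( sin Δλ · cos φ₂ , cos φ₁ · sin φ₂ − sin φ₁ · cos φ₂ · cos Δλ )
  = atan2(-0.42649, -0.76733) = -150.934° → normalised to [0°, 360°): 209.066°.

209.1°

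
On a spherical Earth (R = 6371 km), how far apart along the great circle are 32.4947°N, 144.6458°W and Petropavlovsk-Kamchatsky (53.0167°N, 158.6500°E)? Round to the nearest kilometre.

4999 km

Δλ = 158.6500 − -144.6458 = 303.2958°; wrapped into (−180°, 180°]: -56.7042°.
Δφ = 53.0167 − 32.4947 = 20.5220°.
a = sin²(Δφ/2) + cos φ₁ · cos φ₂ · sin²(Δλ/2) = 0.146159.
c = 2·atan2(√a, √(1−a)) = 0.78459 rad → d = 6371·c ≈ 4998.59 km.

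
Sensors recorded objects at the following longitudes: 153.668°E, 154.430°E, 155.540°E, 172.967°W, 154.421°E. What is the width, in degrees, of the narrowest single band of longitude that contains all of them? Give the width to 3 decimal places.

33.365°

Sort the longitudes: -172.967°, +153.668°, +154.421°, +154.430°, +155.540°.
Eastward gaps between consecutive values (wrapping around): 326.635°, 0.753°, 0.009°, 1.110°, 31.493°.
Largest gap = 326.635° ⇒ minimal covering band is its complement: 360° − 326.635° = 33.365°.
Band runs from +153.668° eastward to -172.967°, crossing the antimeridian.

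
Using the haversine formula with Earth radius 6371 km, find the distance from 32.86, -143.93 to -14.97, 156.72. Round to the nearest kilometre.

Δλ = 156.72 − -143.93 = 300.65°; wrapped into (−180°, 180°]: -59.35°.
Δφ = -14.97 − 32.86 = -47.83°.
a = sin²(Δφ/2) + cos φ₁ · cos φ₂ · sin²(Δλ/2) = 0.363233.
c = 2·atan2(√a, √(1−a)) = 1.29373 rad → d = 6371·c ≈ 8242.36 km.

8242 km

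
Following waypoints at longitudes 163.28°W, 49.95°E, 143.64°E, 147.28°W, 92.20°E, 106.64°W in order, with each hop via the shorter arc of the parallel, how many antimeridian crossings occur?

4

Leg 1: -163.28° → +49.95°, shortest Δλ = -146.77° (west) — crosses 180°.
Leg 2: +49.95° → +143.64°, shortest Δλ = 93.69° (east) — does not cross 180°.
Leg 3: +143.64° → -147.28°, shortest Δλ = 69.08° (east) — crosses 180°.
Leg 4: -147.28° → +92.20°, shortest Δλ = -120.52° (west) — crosses 180°.
Leg 5: +92.20° → -106.64°, shortest Δλ = 161.16° (east) — crosses 180°.
Total crossings: 4.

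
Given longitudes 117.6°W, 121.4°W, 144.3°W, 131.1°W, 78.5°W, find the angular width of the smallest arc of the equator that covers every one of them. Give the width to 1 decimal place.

65.8°

Sort the longitudes: -144.3°, -131.1°, -121.4°, -117.6°, -78.5°.
Eastward gaps between consecutive values (wrapping around): 13.2°, 9.7°, 3.8°, 39.1°, 294.2°.
Largest gap = 294.2° ⇒ minimal covering band is its complement: 360° − 294.2° = 65.8°.
Band runs from -144.3° eastward to -78.5°.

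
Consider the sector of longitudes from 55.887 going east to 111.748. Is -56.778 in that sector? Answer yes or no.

No

Band width going east from +55.887° to +111.748°: ((111.748 − 55.887) mod 360) = 55.861°.
Offset of -56.778° east of the west edge: ((-56.778 − 55.887) mod 360) = 247.335°.
247.335° > 55.861° ⇒ outside.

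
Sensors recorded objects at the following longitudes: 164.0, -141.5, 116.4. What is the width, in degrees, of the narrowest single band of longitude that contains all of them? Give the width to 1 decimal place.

102.1°

Sort the longitudes: -141.5°, +116.4°, +164.0°.
Eastward gaps between consecutive values (wrapping around): 257.9°, 47.6°, 54.5°.
Largest gap = 257.9° ⇒ minimal covering band is its complement: 360° − 257.9° = 102.1°.
Band runs from +116.4° eastward to -141.5°, crossing the antimeridian.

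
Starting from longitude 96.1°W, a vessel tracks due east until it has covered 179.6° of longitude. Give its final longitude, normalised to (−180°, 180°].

Start at -96.1°; shift +179.6° → +83.5°.
+83.5° already lies in (−180°, 180°].

83.5°E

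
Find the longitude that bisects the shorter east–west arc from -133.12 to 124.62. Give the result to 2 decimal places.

+175.75°

Signed shortest Δλ from -133.12° to +124.62° is -102.26°.
Midpoint longitude = -133.12° + (-102.26°)/2 = -133.12° − 51.13° = -184.25°.
Normalise into (−180°, 180°]: +175.75°.
(The naïve average (-133.12 + +124.62)/2 = -4.25° is on the wrong side of the globe.)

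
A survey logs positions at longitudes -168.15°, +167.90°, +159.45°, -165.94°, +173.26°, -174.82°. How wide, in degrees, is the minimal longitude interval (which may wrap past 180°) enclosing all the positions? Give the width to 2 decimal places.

34.61°

Sort the longitudes: -174.82°, -168.15°, -165.94°, +159.45°, +167.90°, +173.26°.
Eastward gaps between consecutive values (wrapping around): 6.67°, 2.21°, 325.39°, 8.45°, 5.36°, 11.92°.
Largest gap = 325.39° ⇒ minimal covering band is its complement: 360° − 325.39° = 34.61°.
Band runs from +159.45° eastward to -165.94°, crossing the antimeridian.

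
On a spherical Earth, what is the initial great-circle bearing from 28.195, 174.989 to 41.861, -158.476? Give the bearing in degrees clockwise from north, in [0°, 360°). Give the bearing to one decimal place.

Δλ = -158.476 − 174.989 = -333.465°; wrapped into (−180°, 180°]: 26.535°.
θ = atan2( sin Δλ · cos φ₂ , cos φ₁ · sin φ₂ − sin φ₁ · cos φ₂ · cos Δλ )
  = atan2(0.33272, 0.27333) = 50.597° → normalised to [0°, 360°): 50.597°.

50.6°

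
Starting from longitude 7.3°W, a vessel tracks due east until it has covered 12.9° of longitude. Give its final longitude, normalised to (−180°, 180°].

5.6°E

Start at -7.3°; shift +12.9° → +5.6°.
+5.6° already lies in (−180°, 180°].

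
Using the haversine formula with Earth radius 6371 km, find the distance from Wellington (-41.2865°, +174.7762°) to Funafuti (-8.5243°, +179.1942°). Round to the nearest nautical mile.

1981 nmi

Δλ = 179.1942 − 174.7762 = 4.4180°.
Δφ = -8.5243 − -41.2865 = 32.7622°.
a = sin²(Δφ/2) + cos φ₁ · cos φ₂ · sin²(Δλ/2) = 0.080642.
c = 2·atan2(√a, √(1−a)) = 0.57588 rad → d = 6371·c ≈ 3668.90 km ≈ 1981.05 nmi.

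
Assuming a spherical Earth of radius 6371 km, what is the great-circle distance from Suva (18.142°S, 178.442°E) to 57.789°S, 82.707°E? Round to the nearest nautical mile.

Δλ = 82.707 − 178.442 = -95.735°.
Δφ = -57.789 − -18.142 = -39.647°.
a = sin²(Δφ/2) + cos φ₁ · cos φ₂ · sin²(Δλ/2) = 0.393584.
c = 2·atan2(√a, √(1−a)) = 1.35632 rad → d = 6371·c ≈ 8641.14 km ≈ 4665.84 nmi.

4666 nmi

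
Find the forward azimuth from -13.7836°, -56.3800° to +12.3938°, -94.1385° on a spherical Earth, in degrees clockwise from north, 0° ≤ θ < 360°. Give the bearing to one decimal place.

303.3°

Δλ = -94.1385 − -56.3800 = -37.7585°.
θ = atan2( sin Δλ · cos φ₂ , cos φ₁ · sin φ₂ − sin φ₁ · cos φ₂ · cos Δλ )
  = atan2(-0.59806, 0.39242) = -56.729° → normalised to [0°, 360°): 303.271°.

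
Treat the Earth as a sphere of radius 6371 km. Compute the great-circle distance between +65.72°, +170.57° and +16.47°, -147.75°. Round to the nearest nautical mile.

3388 nmi

Δλ = -147.75 − 170.57 = -318.32°; wrapped into (−180°, 180°]: 41.68°.
Δφ = 16.47 − 65.72 = -49.25°.
a = sin²(Δφ/2) + cos φ₁ · cos φ₂ · sin²(Δλ/2) = 0.223528.
c = 2·atan2(√a, √(1−a)) = 0.98490 rad → d = 6371·c ≈ 6274.81 km ≈ 3388.13 nmi.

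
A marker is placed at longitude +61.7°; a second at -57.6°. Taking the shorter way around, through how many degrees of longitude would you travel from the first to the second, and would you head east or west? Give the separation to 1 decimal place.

119.3° west

Raw difference: -57.6 − 61.7 = -119.3°.
Normalise into (−180°, 180°]: -119.3° stays -119.3°.
Negative ⇒ the second point lies to the west; separation 119.3°.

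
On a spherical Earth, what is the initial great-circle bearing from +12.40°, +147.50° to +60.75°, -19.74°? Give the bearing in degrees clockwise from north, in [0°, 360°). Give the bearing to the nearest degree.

Δλ = -19.74 − 147.50 = -167.24°.
θ = atan2( sin Δλ · cos φ₂ , cos φ₁ · sin φ₂ − sin φ₁ · cos φ₂ · cos Δλ )
  = atan2(-0.10792, 0.95448) = -6.451° → normalised to [0°, 360°): 353.549°.

354°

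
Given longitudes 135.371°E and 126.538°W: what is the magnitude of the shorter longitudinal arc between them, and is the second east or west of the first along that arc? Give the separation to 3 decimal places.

98.091° east

Raw difference: -126.538 − 135.371 = -261.909°.
Normalise into (−180°, 180°]: -261.909° + 360° = 98.091°.
Positive ⇒ the second point lies to the east; separation 98.091°.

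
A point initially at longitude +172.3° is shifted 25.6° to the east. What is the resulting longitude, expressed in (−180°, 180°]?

Start at +172.3°; shift +25.6° → +197.9°.
+197.9° lies outside (−180°, 180°]; subtract 360° → -162.1°.

-162.1°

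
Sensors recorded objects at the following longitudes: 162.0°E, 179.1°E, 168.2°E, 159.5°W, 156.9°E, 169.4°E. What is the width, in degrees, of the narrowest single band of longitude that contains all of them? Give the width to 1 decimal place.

Sort the longitudes: -159.5°, +156.9°, +162.0°, +168.2°, +169.4°, +179.1°.
Eastward gaps between consecutive values (wrapping around): 316.4°, 5.1°, 6.2°, 1.2°, 9.7°, 21.4°.
Largest gap = 316.4° ⇒ minimal covering band is its complement: 360° − 316.4° = 43.6°.
Band runs from +156.9° eastward to -159.5°, crossing the antimeridian.

43.6°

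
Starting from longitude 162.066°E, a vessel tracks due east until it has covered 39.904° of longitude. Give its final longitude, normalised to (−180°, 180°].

158.030°W

Start at +162.066°; shift +39.904° → +201.970°.
+201.970° lies outside (−180°, 180°]; subtract 360° → -158.030°.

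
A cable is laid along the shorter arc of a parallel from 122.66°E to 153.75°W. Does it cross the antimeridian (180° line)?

Naïve |-153.75 − 122.66| = 276.41° > 180°, so the shorter arc goes the other way round — across 180°.
Signed shortest Δλ = ((-153.75 − 122.66 + 180) mod 360) − 180 = 83.59°.
Going east by 83.59° from +122.66° passes through 180° before reaching -153.75°.

Yes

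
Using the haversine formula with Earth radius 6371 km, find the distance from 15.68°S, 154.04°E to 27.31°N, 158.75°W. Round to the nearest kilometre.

6983 km

Δλ = -158.75 − 154.04 = -312.79°; wrapped into (−180°, 180°]: 47.21°.
Δφ = 27.31 − -15.68 = 42.99°.
a = sin²(Δφ/2) + cos φ₁ · cos φ₂ · sin²(Δλ/2) = 0.271433.
c = 2·atan2(√a, √(1−a)) = 1.09603 rad → d = 6371·c ≈ 6982.78 km.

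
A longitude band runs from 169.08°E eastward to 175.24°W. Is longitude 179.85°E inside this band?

Band width going east from +169.08° to -175.24°: ((-175.24 − 169.08) mod 360) = 15.68°.
Offset of +179.85° east of the west edge: ((179.85 − 169.08) mod 360) = 10.77°.
10.77° ≤ 15.68° ⇒ inside.

Yes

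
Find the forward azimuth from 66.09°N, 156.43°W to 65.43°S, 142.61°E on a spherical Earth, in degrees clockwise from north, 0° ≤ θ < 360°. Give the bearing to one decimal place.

Δλ = 142.61 − -156.43 = 299.04°; wrapped into (−180°, 180°]: -60.96°.
θ = atan2( sin Δλ · cos φ₂ , cos φ₁ · sin φ₂ − sin φ₁ · cos φ₂ · cos Δλ )
  = atan2(-0.36353, -0.55312) = -146.686° → normalised to [0°, 360°): 213.314°.

213.3°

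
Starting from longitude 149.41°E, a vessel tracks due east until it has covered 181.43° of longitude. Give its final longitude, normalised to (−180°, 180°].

Start at +149.41°; shift +181.43° → +330.84°.
+330.84° lies outside (−180°, 180°]; subtract 360° → -29.16°.

29.16°W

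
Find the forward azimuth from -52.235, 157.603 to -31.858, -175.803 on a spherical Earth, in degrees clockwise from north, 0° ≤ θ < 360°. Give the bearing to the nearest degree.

Δλ = -175.803 − 157.603 = -333.406°; wrapped into (−180°, 180°]: 26.594°.
θ = atan2( sin Δλ · cos φ₂ , cos φ₁ · sin φ₂ − sin φ₁ · cos φ₂ · cos Δλ )
  = atan2(0.38023, 0.27716) = 53.911° → normalised to [0°, 360°): 53.911°.

54°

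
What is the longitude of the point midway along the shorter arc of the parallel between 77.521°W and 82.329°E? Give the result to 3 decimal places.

Signed shortest Δλ from -77.521° to +82.329° is +159.850°.
Midpoint longitude = -77.521° + (+159.850°)/2 = -77.521° + 79.925° = +2.404°.

2.404°E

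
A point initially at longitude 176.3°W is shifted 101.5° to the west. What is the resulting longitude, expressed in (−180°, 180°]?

82.2°E

Start at -176.3°; shift −101.5° → -277.8°.
-277.8° lies outside (−180°, 180°]; add 360° → +82.2°.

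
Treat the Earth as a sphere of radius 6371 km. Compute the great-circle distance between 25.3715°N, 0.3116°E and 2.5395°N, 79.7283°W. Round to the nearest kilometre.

Δλ = -79.7283 − 0.3116 = -80.0399°.
Δφ = 2.5395 − 25.3715 = -22.8320°.
a = sin²(Δφ/2) + cos φ₁ · cos φ₂ · sin²(Δλ/2) = 0.412444.
c = 2·atan2(√a, √(1−a)) = 1.39478 rad → d = 6371·c ≈ 8886.12 km.

8886 km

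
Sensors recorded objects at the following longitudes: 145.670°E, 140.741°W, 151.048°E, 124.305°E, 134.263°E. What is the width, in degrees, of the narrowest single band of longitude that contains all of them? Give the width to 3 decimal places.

94.954°

Sort the longitudes: -140.741°, +124.305°, +134.263°, +145.670°, +151.048°.
Eastward gaps between consecutive values (wrapping around): 265.046°, 9.958°, 11.407°, 5.378°, 68.211°.
Largest gap = 265.046° ⇒ minimal covering band is its complement: 360° − 265.046° = 94.954°.
Band runs from +124.305° eastward to -140.741°, crossing the antimeridian.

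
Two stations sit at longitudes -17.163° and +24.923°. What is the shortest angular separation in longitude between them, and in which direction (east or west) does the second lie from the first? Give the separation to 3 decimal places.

42.086° east

Raw difference: 24.923 − -17.163 = 42.086°.
Normalise into (−180°, 180°]: 42.086° stays 42.086°.
Positive ⇒ the second point lies to the east; separation 42.086°.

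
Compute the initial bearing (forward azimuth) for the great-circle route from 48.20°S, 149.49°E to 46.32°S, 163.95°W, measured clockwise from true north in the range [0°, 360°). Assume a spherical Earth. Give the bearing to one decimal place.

104.3°

Δλ = -163.95 − 149.49 = -313.44°; wrapped into (−180°, 180°]: 46.56°.
θ = atan2( sin Δλ · cos φ₂ , cos φ₁ · sin φ₂ − sin φ₁ · cos φ₂ · cos Δλ )
  = atan2(0.50146, -0.12804) = 104.323° → normalised to [0°, 360°): 104.323°.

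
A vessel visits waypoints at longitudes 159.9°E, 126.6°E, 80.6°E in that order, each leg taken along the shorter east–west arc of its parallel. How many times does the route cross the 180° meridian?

0

Leg 1: +159.9° → +126.6°, shortest Δλ = -33.3° (west) — does not cross 180°.
Leg 2: +126.6° → +80.6°, shortest Δλ = -46.0° (west) — does not cross 180°.
Total crossings: 0.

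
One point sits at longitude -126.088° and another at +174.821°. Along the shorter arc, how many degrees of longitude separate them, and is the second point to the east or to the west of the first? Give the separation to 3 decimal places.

Raw difference: 174.821 − -126.088 = 300.909°.
Normalise into (−180°, 180°]: 300.909° − 360° = -59.091°.
Negative ⇒ the second point lies to the west; separation 59.091°.

59.091° west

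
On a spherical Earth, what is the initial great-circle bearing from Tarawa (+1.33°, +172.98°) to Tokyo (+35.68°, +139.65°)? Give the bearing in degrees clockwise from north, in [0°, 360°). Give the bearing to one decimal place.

Δλ = 139.65 − 172.98 = -33.33°.
θ = atan2( sin Δλ · cos φ₂ , cos φ₁ · sin φ₂ − sin φ₁ · cos φ₂ · cos Δλ )
  = atan2(-0.44632, 0.56735) = -38.191° → normalised to [0°, 360°): 321.809°.

321.8°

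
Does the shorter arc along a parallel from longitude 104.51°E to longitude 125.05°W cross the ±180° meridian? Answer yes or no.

Yes

Naïve |-125.05 − 104.51| = 229.56° > 180°, so the shorter arc goes the other way round — across 180°.
Signed shortest Δλ = ((-125.05 − 104.51 + 180) mod 360) − 180 = 130.44°.
Going east by 130.44° from +104.51° passes through 180° before reaching -125.05°.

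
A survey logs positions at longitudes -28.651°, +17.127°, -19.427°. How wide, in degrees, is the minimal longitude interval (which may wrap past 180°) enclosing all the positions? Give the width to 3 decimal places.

45.778°

Sort the longitudes: -28.651°, -19.427°, +17.127°.
Eastward gaps between consecutive values (wrapping around): 9.224°, 36.554°, 314.222°.
Largest gap = 314.222° ⇒ minimal covering band is its complement: 360° − 314.222° = 45.778°.
Band runs from -28.651° eastward to +17.127°.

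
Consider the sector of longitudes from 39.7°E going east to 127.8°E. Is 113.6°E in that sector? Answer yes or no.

Yes

Band width going east from +39.7° to +127.8°: ((127.8 − 39.7) mod 360) = 88.1°.
Offset of +113.6° east of the west edge: ((113.6 − 39.7) mod 360) = 73.9°.
73.9° ≤ 88.1° ⇒ inside.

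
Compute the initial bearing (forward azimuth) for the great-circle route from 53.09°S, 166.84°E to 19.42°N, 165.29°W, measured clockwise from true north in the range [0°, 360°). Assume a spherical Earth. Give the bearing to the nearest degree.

Δλ = -165.29 − 166.84 = -332.13°; wrapped into (−180°, 180°]: 27.87°.
θ = atan2( sin Δλ · cos φ₂ , cos φ₁ · sin φ₂ − sin φ₁ · cos φ₂ · cos Δλ )
  = atan2(0.44087, 0.86630) = 26.972° → normalised to [0°, 360°): 26.972°.

27°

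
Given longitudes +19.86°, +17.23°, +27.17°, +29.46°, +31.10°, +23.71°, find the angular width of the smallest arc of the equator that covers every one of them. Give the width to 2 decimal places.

Sort the longitudes: +17.23°, +19.86°, +23.71°, +27.17°, +29.46°, +31.10°.
Eastward gaps between consecutive values (wrapping around): 2.63°, 3.85°, 3.46°, 2.29°, 1.64°, 346.13°.
Largest gap = 346.13° ⇒ minimal covering band is its complement: 360° − 346.13° = 13.87°.
Band runs from +17.23° eastward to +31.10°.

13.87°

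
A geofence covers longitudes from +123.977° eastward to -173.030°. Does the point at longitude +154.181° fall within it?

Yes

Band width going east from +123.977° to -173.030°: ((-173.030 − 123.977) mod 360) = 62.993°.
Offset of +154.181° east of the west edge: ((154.181 − 123.977) mod 360) = 30.204°.
30.204° ≤ 62.993° ⇒ inside.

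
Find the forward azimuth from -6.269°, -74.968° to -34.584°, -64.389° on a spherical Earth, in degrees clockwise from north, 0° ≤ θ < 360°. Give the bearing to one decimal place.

Δλ = -64.389 − -74.968 = 10.579°.
θ = atan2( sin Δλ · cos φ₂ , cos φ₁ · sin φ₂ − sin φ₁ · cos φ₂ · cos Δλ )
  = atan2(0.15115, -0.47585) = 162.378° → normalised to [0°, 360°): 162.378°.

162.4°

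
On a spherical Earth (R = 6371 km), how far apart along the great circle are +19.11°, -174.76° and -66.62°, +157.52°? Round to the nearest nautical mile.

Δλ = 157.52 − -174.76 = 332.28°; wrapped into (−180°, 180°]: -27.72°.
Δφ = -66.62 − 19.11 = -85.73°.
a = sin²(Δφ/2) + cos φ₁ · cos φ₂ · sin²(Δλ/2) = 0.484288.
c = 2·atan2(√a, √(1−a)) = 1.53937 rad → d = 6371·c ≈ 9807.31 km ≈ 5295.53 nmi.

5296 nmi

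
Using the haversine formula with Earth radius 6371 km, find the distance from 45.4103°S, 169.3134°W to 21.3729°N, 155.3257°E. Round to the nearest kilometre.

8242 km

Δλ = 155.3257 − -169.3134 = 324.6391°; wrapped into (−180°, 180°]: -35.3609°.
Δφ = 21.3729 − -45.4103 = 66.7832°.
a = sin²(Δφ/2) + cos φ₁ · cos φ₂ · sin²(Δλ/2) = 0.363195.
c = 2·atan2(√a, √(1−a)) = 1.29365 rad → d = 6371·c ≈ 8241.86 km.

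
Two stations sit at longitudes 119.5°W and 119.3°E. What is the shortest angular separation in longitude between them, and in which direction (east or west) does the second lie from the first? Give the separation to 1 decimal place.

121.2° west

Raw difference: 119.3 − -119.5 = 238.8°.
Normalise into (−180°, 180°]: 238.8° − 360° = -121.2°.
Negative ⇒ the second point lies to the west; separation 121.2°.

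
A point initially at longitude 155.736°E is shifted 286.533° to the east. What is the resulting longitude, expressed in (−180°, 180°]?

Start at +155.736°; shift +286.533° → +442.269°.
+442.269° lies outside (−180°, 180°]; subtract 360° → +82.269°.

82.269°E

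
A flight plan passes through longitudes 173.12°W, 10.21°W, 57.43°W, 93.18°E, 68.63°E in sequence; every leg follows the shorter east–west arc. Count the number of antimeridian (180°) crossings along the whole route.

Leg 1: -173.12° → -10.21°, shortest Δλ = 162.91° (east) — does not cross 180°.
Leg 2: -10.21° → -57.43°, shortest Δλ = -47.22° (west) — does not cross 180°.
Leg 3: -57.43° → +93.18°, shortest Δλ = 150.61° (east) — does not cross 180°.
Leg 4: +93.18° → +68.63°, shortest Δλ = -24.55° (west) — does not cross 180°.
Total crossings: 0.

0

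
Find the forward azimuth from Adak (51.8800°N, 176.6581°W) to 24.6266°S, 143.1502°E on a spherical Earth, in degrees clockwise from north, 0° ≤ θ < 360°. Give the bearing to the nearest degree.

216°

Δλ = 143.1502 − -176.6581 = 319.8083°; wrapped into (−180°, 180°]: -40.1917°.
θ = atan2( sin Δλ · cos φ₂ , cos φ₁ · sin φ₂ − sin φ₁ · cos φ₂ · cos Δλ )
  = atan2(-0.58665, -0.80354) = -143.868° → normalised to [0°, 360°): 216.132°.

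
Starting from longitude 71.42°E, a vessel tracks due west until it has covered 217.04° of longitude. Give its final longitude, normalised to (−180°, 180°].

Start at +71.42°; shift −217.04° → -145.62°.
-145.62° already lies in (−180°, 180°].

145.62°W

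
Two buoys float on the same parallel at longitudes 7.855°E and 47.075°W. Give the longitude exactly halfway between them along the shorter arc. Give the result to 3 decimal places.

Signed shortest Δλ from +7.855° to -47.075° is -54.930°.
Midpoint longitude = +7.855° + (-54.930°)/2 = +7.855° − 27.465° = -19.610°.

19.610°W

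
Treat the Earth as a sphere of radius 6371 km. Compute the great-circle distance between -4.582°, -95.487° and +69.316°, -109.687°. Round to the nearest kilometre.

8288 km

Δλ = -109.687 − -95.487 = -14.200°.
Δφ = 69.316 − -4.582 = 73.898°.
a = sin²(Δφ/2) + cos φ₁ · cos φ₂ · sin²(Δλ/2) = 0.366705.
c = 2·atan2(√a, √(1−a)) = 1.30094 rad → d = 6371·c ≈ 8288.31 km.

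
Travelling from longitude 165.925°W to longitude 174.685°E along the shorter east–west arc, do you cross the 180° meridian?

Naïve |174.685 − -165.925| = 340.61° > 180°, so the shorter arc goes the other way round — across 180°.
Signed shortest Δλ = ((174.685 − -165.925 + 180) mod 360) − 180 = -19.39°.
Going west by 19.39° from -165.925° passes through 180° before reaching +174.685°.

Yes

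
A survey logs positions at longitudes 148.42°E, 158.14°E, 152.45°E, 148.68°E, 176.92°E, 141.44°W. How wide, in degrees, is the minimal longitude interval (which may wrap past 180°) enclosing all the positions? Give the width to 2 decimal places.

70.14°

Sort the longitudes: -141.44°, +148.42°, +148.68°, +152.45°, +158.14°, +176.92°.
Eastward gaps between consecutive values (wrapping around): 289.86°, 0.26°, 3.77°, 5.69°, 18.78°, 41.64°.
Largest gap = 289.86° ⇒ minimal covering band is its complement: 360° − 289.86° = 70.14°.
Band runs from +148.42° eastward to -141.44°, crossing the antimeridian.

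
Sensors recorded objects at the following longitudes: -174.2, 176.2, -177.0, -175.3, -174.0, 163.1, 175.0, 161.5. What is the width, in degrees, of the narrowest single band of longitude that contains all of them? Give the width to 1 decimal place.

24.5°

Sort the longitudes: -177.0°, -175.3°, -174.2°, -174.0°, +161.5°, +163.1°, +175.0°, +176.2°.
Eastward gaps between consecutive values (wrapping around): 1.7°, 1.1°, 0.2°, 335.5°, 1.6°, 11.9°, 1.2°, 6.8°.
Largest gap = 335.5° ⇒ minimal covering band is its complement: 360° − 335.5° = 24.5°.
Band runs from +161.5° eastward to -174.0°, crossing the antimeridian.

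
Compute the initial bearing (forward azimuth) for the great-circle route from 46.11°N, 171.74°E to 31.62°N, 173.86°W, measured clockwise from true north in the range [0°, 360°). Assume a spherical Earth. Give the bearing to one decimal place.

Δλ = -173.86 − 171.74 = -345.60°; wrapped into (−180°, 180°]: 14.40°.
θ = atan2( sin Δλ · cos φ₂ , cos φ₁ · sin φ₂ − sin φ₁ · cos φ₂ · cos Δλ )
  = atan2(0.21177, -0.23093) = 137.478° → normalised to [0°, 360°): 137.478°.

137.5°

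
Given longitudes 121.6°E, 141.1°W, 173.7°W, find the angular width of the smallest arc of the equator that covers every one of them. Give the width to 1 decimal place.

97.3°

Sort the longitudes: -173.7°, -141.1°, +121.6°.
Eastward gaps between consecutive values (wrapping around): 32.6°, 262.7°, 64.7°.
Largest gap = 262.7° ⇒ minimal covering band is its complement: 360° − 262.7° = 97.3°.
Band runs from +121.6° eastward to -141.1°, crossing the antimeridian.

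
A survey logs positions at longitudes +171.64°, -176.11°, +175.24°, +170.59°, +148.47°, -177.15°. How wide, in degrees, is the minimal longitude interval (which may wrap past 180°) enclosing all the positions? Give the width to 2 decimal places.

35.42°

Sort the longitudes: -177.15°, -176.11°, +148.47°, +170.59°, +171.64°, +175.24°.
Eastward gaps between consecutive values (wrapping around): 1.04°, 324.58°, 22.12°, 1.05°, 3.60°, 7.61°.
Largest gap = 324.58° ⇒ minimal covering band is its complement: 360° − 324.58° = 35.42°.
Band runs from +148.47° eastward to -176.11°, crossing the antimeridian.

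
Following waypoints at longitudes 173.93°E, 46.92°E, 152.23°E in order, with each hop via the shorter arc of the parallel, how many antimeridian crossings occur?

0

Leg 1: +173.93° → +46.92°, shortest Δλ = -127.01° (west) — does not cross 180°.
Leg 2: +46.92° → +152.23°, shortest Δλ = 105.31° (east) — does not cross 180°.
Total crossings: 0.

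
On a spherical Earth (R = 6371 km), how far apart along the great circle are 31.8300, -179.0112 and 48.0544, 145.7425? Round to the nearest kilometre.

Δλ = 145.7425 − -179.0112 = 324.7537°; wrapped into (−180°, 180°]: -35.2463°.
Δφ = 48.0544 − 31.8300 = 16.2244°.
a = sin²(Δφ/2) + cos φ₁ · cos φ₂ · sin²(Δλ/2) = 0.071967.
c = 2·atan2(√a, √(1−a)) = 0.54319 rad → d = 6371·c ≈ 3460.64 km.

3461 km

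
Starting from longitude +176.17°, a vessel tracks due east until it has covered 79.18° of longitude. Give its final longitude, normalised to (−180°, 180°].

Start at +176.17°; shift +79.18° → +255.35°.
+255.35° lies outside (−180°, 180°]; subtract 360° → -104.65°.

-104.65°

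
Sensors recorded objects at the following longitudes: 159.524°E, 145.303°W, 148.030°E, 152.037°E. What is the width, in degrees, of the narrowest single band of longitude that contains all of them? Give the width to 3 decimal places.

66.667°

Sort the longitudes: -145.303°, +148.030°, +152.037°, +159.524°.
Eastward gaps between consecutive values (wrapping around): 293.333°, 4.007°, 7.487°, 55.173°.
Largest gap = 293.333° ⇒ minimal covering band is its complement: 360° − 293.333° = 66.667°.
Band runs from +148.030° eastward to -145.303°, crossing the antimeridian.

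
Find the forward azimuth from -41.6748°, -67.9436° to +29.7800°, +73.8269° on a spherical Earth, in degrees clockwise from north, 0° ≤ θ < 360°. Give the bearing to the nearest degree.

99°

Δλ = 73.8269 − -67.9436 = 141.7705°.
θ = atan2( sin Δλ · cos φ₂ , cos φ₁ · sin φ₂ − sin φ₁ · cos φ₂ · cos Δλ )
  = atan2(0.53709, -0.08235) = 98.717° → normalised to [0°, 360°): 98.717°.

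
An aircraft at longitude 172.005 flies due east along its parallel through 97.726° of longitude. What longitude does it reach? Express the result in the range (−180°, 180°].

Start at +172.005°; shift +97.726° → +269.731°.
+269.731° lies outside (−180°, 180°]; subtract 360° → -90.269°.

-90.269°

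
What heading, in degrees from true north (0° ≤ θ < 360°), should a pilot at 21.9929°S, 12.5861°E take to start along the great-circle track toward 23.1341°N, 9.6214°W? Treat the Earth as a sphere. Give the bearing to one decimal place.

Δλ = -9.6214 − 12.5861 = -22.2075°.
θ = atan2( sin Δλ · cos φ₂ , cos φ₁ · sin φ₂ − sin φ₁ · cos φ₂ · cos Δλ )
  = atan2(-0.34757, 0.68313) = -26.967° → normalised to [0°, 360°): 333.033°.

333.0°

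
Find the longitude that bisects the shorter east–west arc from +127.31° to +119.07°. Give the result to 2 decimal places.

Signed shortest Δλ from +127.31° to +119.07° is -8.24°.
Midpoint longitude = +127.31° + (-8.24°)/2 = +127.31° − 4.12° = +123.19°.

+123.19°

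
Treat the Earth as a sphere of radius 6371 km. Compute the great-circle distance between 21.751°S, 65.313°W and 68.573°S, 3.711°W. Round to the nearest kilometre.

6625 km

Δλ = -3.711 − -65.313 = 61.602°.
Δφ = -68.573 − -21.751 = -46.822°.
a = sin²(Δφ/2) + cos φ₁ · cos φ₂ · sin²(Δλ/2) = 0.246834.
c = 2·atan2(√a, √(1−a)) = 1.03987 rad → d = 6371·c ≈ 6625.01 km.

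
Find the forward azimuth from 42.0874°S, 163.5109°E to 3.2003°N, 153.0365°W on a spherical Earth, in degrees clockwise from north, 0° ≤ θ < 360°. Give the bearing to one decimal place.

Δλ = -153.0365 − 163.5109 = -316.5474°; wrapped into (−180°, 180°]: 43.4526°.
θ = atan2( sin Δλ · cos φ₂ , cos φ₁ · sin φ₂ − sin φ₁ · cos φ₂ · cos Δλ )
  = atan2(0.68668, 0.52724) = 52.482° → normalised to [0°, 360°): 52.482°.

52.5°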